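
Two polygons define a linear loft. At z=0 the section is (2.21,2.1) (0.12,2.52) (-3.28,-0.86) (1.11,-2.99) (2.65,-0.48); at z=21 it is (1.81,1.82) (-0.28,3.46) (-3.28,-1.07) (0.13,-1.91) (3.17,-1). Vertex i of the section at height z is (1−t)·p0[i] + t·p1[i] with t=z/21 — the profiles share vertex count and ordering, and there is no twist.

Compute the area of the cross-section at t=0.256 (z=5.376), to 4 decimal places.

Area at t=0.256: 19.2347

Cross-section at t=0.256: each vertex is (1-t)·p0[i] + t·p1[i].
  v1: (1-0.256)·(2.21,2.1) + 0.256·(1.81,1.82) = (2.1076,2.0283)
  v2: (1-0.256)·(0.12,2.52) + 0.256·(-0.28,3.46) = (0.0176,2.7606)
  v3: (1-0.256)·(-3.28,-0.86) + 0.256·(-3.28,-1.07) = (-3.2800,-0.9138)
  v4: (1-0.256)·(1.11,-2.99) + 0.256·(0.13,-1.91) = (0.8591,-2.7135)
  v5: (1-0.256)·(2.65,-0.48) + 0.256·(3.17,-1) = (2.7831,-0.6131)
Shoelace sum Σ(x_i·y_{i+1} − x_{i+1}·y_i):
  i=1: 2.1076·2.7606 − 0.0176·2.0283 = +5.7826 (running +5.7826)
  i=2: 0.0176·-0.9138 − -3.2800·2.7606 = +9.0388 (running +14.8214)
  i=3: -3.2800·-2.7135 − 0.8591·-0.9138 = +9.6854 (running +24.5068)
  i=4: 0.8591·-0.6131 − 2.7831·-2.7135 = +7.0253 (running +31.5321)
  i=5: 2.7831·2.0283 − 2.1076·-0.6131 = +6.9373 (running +38.4694)
Area = |Σ|/2 = |38.4694|/2 = 19.2347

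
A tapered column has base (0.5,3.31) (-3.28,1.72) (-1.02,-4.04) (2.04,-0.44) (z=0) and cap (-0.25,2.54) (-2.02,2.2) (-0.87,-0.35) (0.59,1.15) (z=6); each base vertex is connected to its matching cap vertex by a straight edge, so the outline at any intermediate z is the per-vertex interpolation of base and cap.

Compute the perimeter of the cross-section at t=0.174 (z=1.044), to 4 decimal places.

Perimeter at t=0.174: 17.1859

Cross-section at t=0.174: each vertex is (1-t)·p0[i] + t·p1[i].
  v1: (1-0.174)·(0.5,3.31) + 0.174·(-0.25,2.54) = (0.3695,3.1760)
  v2: (1-0.174)·(-3.28,1.72) + 0.174·(-2.02,2.2) = (-3.0608,1.8035)
  v3: (1-0.174)·(-1.02,-4.04) + 0.174·(-0.87,-0.35) = (-0.9939,-3.3979)
  v4: (1-0.174)·(2.04,-0.44) + 0.174·(0.59,1.15) = (1.7877,-0.1633)
Perimeter = Σ |v_{i+1} − v_i|:
  edge 1→2: √(-3.4303² + -1.3725²) = 3.6947 (running 3.6947)
  edge 2→3: √(2.0669² + -5.2015²) = 5.5971 (running 9.2917)
  edge 3→4: √(2.7816² + 3.2346²) = 4.2661 (running 13.5578)
  edge 4→1: √(-1.4182² + 3.3394²) = 3.6280 (running 17.1859)
Perimeter = 17.1859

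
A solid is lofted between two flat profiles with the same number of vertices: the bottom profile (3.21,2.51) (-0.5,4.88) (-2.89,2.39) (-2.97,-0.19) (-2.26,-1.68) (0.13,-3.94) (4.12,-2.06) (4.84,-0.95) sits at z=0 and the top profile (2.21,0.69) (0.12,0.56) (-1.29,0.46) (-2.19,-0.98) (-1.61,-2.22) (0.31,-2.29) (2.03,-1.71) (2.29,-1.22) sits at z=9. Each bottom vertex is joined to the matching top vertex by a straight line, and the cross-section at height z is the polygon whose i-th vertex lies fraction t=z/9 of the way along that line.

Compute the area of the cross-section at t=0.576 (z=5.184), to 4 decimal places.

Area at t=0.576: 22.2976

Cross-section at t=0.576: each vertex is (1-t)·p0[i] + t·p1[i].
  v1: (1-0.576)·(3.21,2.51) + 0.576·(2.21,0.69) = (2.6340,1.4617)
  v2: (1-0.576)·(-0.5,4.88) + 0.576·(0.12,0.56) = (-0.1429,2.3917)
  v3: (1-0.576)·(-2.89,2.39) + 0.576·(-1.29,0.46) = (-1.9684,1.2783)
  v4: (1-0.576)·(-2.97,-0.19) + 0.576·(-2.19,-0.98) = (-2.5207,-0.6450)
  v5: (1-0.576)·(-2.26,-1.68) + 0.576·(-1.61,-2.22) = (-1.8856,-1.9910)
  v6: (1-0.576)·(0.13,-3.94) + 0.576·(0.31,-2.29) = (0.2337,-2.9896)
  v7: (1-0.576)·(4.12,-2.06) + 0.576·(2.03,-1.71) = (2.9162,-1.8584)
  v8: (1-0.576)·(4.84,-0.95) + 0.576·(2.29,-1.22) = (3.3712,-1.1055)
Shoelace sum Σ(x_i·y_{i+1} − x_{i+1}·y_i):
  i=1: 2.6340·2.3917 − -0.1429·1.4617 = +6.5085 (running +6.5085)
  i=2: -0.1429·1.2783 − -1.9684·2.3917 = +4.5251 (running +11.0337)
  i=3: -1.9684·-0.6450 − -2.5207·1.2783 = +4.4920 (running +15.5257)
  i=4: -2.5207·-1.9910 − -1.8856·-0.6450 = +3.8026 (running +19.3282)
  i=5: -1.8856·-2.9896 − 0.2337·-1.9910 = +6.1025 (running +25.4307)
  i=6: 0.2337·-1.8584 − 2.9162·-2.9896 = +8.2839 (running +33.7146)
  i=7: 2.9162·-1.1055 − 3.3712·-1.8584 = +3.0412 (running +36.7557)
  i=8: 3.3712·1.4617 − 2.6340·-1.1055 = +7.8396 (running +44.5953)
Area = |Σ|/2 = |44.5953|/2 = 22.2976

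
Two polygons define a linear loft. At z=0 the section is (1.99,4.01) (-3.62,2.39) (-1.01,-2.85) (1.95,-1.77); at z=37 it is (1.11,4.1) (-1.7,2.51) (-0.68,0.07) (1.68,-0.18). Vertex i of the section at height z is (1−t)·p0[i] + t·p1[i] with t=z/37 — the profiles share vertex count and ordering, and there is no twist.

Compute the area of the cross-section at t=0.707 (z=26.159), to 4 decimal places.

Area at t=0.707: 13.1173

Cross-section at t=0.707: each vertex is (1-t)·p0[i] + t·p1[i].
  v1: (1-0.707)·(1.99,4.01) + 0.707·(1.11,4.1) = (1.3678,4.0736)
  v2: (1-0.707)·(-3.62,2.39) + 0.707·(-1.7,2.51) = (-2.2626,2.4748)
  v3: (1-0.707)·(-1.01,-2.85) + 0.707·(-0.68,0.07) = (-0.7767,-0.7856)
  v4: (1-0.707)·(1.95,-1.77) + 0.707·(1.68,-0.18) = (1.7591,-0.6459)
Shoelace sum Σ(x_i·y_{i+1} − x_{i+1}·y_i):
  i=1: 1.3678·2.4748 − -2.2626·4.0736 = +12.6020 (running +12.6020)
  i=2: -2.2626·-0.7856 − -0.7767·2.4748 = +3.6996 (running +16.3016)
  i=3: -0.7767·-0.6459 − 1.7591·-0.7856 = +1.8835 (running +18.1851)
  i=4: 1.7591·4.0736 − 1.3678·-0.6459 = +8.0494 (running +26.2345)
Area = |Σ|/2 = |26.2345|/2 = 13.1173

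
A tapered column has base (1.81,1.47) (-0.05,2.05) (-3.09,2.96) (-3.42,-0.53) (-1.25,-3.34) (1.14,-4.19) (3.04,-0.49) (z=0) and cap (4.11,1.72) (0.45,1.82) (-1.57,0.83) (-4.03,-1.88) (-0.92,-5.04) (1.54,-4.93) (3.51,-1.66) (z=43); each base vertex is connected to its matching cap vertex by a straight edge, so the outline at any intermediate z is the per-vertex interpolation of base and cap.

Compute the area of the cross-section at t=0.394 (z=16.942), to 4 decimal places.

Area at t=0.394: 32.6321

Cross-section at t=0.394: each vertex is (1-t)·p0[i] + t·p1[i].
  v1: (1-0.394)·(1.81,1.47) + 0.394·(4.11,1.72) = (2.7162,1.5685)
  v2: (1-0.394)·(-0.05,2.05) + 0.394·(0.45,1.82) = (0.1470,1.9594)
  v3: (1-0.394)·(-3.09,2.96) + 0.394·(-1.57,0.83) = (-2.4911,2.1208)
  v4: (1-0.394)·(-3.42,-0.53) + 0.394·(-4.03,-1.88) = (-3.6603,-1.0619)
  v5: (1-0.394)·(-1.25,-3.34) + 0.394·(-0.92,-5.04) = (-1.1200,-4.0098)
  v6: (1-0.394)·(1.14,-4.19) + 0.394·(1.54,-4.93) = (1.2976,-4.4816)
  v7: (1-0.394)·(3.04,-0.49) + 0.394·(3.51,-1.66) = (3.2252,-0.9510)
Shoelace sum Σ(x_i·y_{i+1} − x_{i+1}·y_i):
  i=1: 2.7162·1.9594 − 0.1470·1.5685 = +5.0915 (running +5.0915)
  i=2: 0.1470·2.1208 − -2.4911·1.9594 = +5.1928 (running +10.2843)
  i=3: -2.4911·-1.0619 − -3.6603·2.1208 = +10.4081 (running +20.6924)
  i=4: -3.6603·-4.0098 − -1.1200·-1.0619 = +13.4879 (running +34.1803)
  i=5: -1.1200·-4.4816 − 1.2976·-4.0098 = +10.2224 (running +44.4027)
  i=6: 1.2976·-0.9510 − 3.2252·-4.4816 = +13.2198 (running +57.6225)
  i=7: 3.2252·1.5685 − 2.7162·-0.9510 = +7.6417 (running +65.2643)
Area = |Σ|/2 = |65.2643|/2 = 32.6321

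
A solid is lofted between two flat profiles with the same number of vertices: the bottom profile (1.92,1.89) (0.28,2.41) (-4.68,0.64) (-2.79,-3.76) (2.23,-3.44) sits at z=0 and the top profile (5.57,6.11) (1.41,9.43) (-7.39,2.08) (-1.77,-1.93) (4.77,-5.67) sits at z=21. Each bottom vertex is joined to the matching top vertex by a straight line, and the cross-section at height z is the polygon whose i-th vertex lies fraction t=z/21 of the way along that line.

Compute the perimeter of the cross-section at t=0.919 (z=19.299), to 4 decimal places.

Cross-section at t=0.919: each vertex is (1-t)·p0[i] + t·p1[i].
  v1: (1-0.919)·(1.92,1.89) + 0.919·(5.57,6.11) = (5.2744,5.7682)
  v2: (1-0.919)·(0.28,2.41) + 0.919·(1.41,9.43) = (1.3185,8.8614)
  v3: (1-0.919)·(-4.68,0.64) + 0.919·(-7.39,2.08) = (-7.1705,1.9634)
  v4: (1-0.919)·(-2.79,-3.76) + 0.919·(-1.77,-1.93) = (-1.8526,-2.0782)
  v5: (1-0.919)·(2.23,-3.44) + 0.919·(4.77,-5.67) = (4.5643,-5.4894)
Perimeter = Σ |v_{i+1} − v_i|:
  edge 1→2: √(-3.9559² + 3.0932²) = 5.0216 (running 5.0216)
  edge 2→3: √(-8.4890² + -6.8980²) = 10.9382 (running 15.9599)
  edge 3→4: √(5.3179² + -4.0416²) = 6.6794 (running 22.6393)
  edge 4→5: √(6.4169² + -3.4111²) = 7.2672 (running 29.9065)
  edge 5→1: √(0.7101² + 11.2576²) = 11.2799 (running 41.1864)
Perimeter = 41.1864

Perimeter at t=0.919: 41.1864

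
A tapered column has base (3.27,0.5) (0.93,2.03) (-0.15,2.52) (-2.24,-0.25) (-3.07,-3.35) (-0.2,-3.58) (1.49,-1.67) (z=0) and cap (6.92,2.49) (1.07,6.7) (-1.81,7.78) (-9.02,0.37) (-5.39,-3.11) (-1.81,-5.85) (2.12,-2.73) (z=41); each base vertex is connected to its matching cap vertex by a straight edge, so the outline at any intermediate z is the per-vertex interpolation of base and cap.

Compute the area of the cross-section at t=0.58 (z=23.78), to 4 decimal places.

Cross-section at t=0.58: each vertex is (1-t)·p0[i] + t·p1[i].
  v1: (1-0.58)·(3.27,0.5) + 0.58·(6.92,2.49) = (5.3870,1.6542)
  v2: (1-0.58)·(0.93,2.03) + 0.58·(1.07,6.7) = (1.0112,4.7386)
  v3: (1-0.58)·(-0.15,2.52) + 0.58·(-1.81,7.78) = (-1.1128,5.5708)
  v4: (1-0.58)·(-2.24,-0.25) + 0.58·(-9.02,0.37) = (-6.1724,0.1096)
  v5: (1-0.58)·(-3.07,-3.35) + 0.58·(-5.39,-3.11) = (-4.4156,-3.2108)
  v6: (1-0.58)·(-0.2,-3.58) + 0.58·(-1.81,-5.85) = (-1.1338,-4.8966)
  v7: (1-0.58)·(1.49,-1.67) + 0.58·(2.12,-2.73) = (1.8554,-2.2848)
Shoelace sum Σ(x_i·y_{i+1} − x_{i+1}·y_i):
  i=1: 5.3870·4.7386 − 1.0112·1.6542 = +23.8541 (running +23.8541)
  i=2: 1.0112·5.5708 − -1.1128·4.7386 = +10.9063 (running +34.7604)
  i=3: -1.1128·0.1096 − -6.1724·5.5708 = +34.2632 (running +69.0237)
  i=4: -6.1724·-3.2108 − -4.4156·0.1096 = +20.3023 (running +89.3260)
  i=5: -4.4156·-4.8966 − -1.1338·-3.2108 = +17.9810 (running +107.3070)
  i=6: -1.1338·-2.2848 − 1.8554·-4.8966 = +11.6757 (running +118.9826)
  i=7: 1.8554·1.6542 − 5.3870·-2.2848 = +15.3774 (running +134.3601)
Area = |Σ|/2 = |134.3601|/2 = 67.1800

Area at t=0.58: 67.1800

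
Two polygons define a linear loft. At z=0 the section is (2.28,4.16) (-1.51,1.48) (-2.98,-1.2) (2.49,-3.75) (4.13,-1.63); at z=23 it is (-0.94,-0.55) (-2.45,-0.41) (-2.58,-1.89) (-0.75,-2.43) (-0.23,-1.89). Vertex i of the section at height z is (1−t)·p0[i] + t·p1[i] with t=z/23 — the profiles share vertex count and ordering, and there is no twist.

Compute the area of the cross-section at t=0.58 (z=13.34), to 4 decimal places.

Area at t=0.58: 11.6638

Cross-section at t=0.58: each vertex is (1-t)·p0[i] + t·p1[i].
  v1: (1-0.58)·(2.28,4.16) + 0.58·(-0.94,-0.55) = (0.4124,1.4282)
  v2: (1-0.58)·(-1.51,1.48) + 0.58·(-2.45,-0.41) = (-2.0552,0.3838)
  v3: (1-0.58)·(-2.98,-1.2) + 0.58·(-2.58,-1.89) = (-2.7480,-1.6002)
  v4: (1-0.58)·(2.49,-3.75) + 0.58·(-0.75,-2.43) = (0.6108,-2.9844)
  v5: (1-0.58)·(4.13,-1.63) + 0.58·(-0.23,-1.89) = (1.6012,-1.7808)
Shoelace sum Σ(x_i·y_{i+1} − x_{i+1}·y_i):
  i=1: 0.4124·0.3838 − -2.0552·1.4282 = +3.0935 (running +3.0935)
  i=2: -2.0552·-1.6002 − -2.7480·0.3838 = +4.3434 (running +7.4369)
  i=3: -2.7480·-2.9844 − 0.6108·-1.6002 = +9.1785 (running +16.6155)
  i=4: 0.6108·-1.7808 − 1.6012·-2.9844 = +3.6909 (running +20.3064)
  i=5: 1.6012·1.4282 − 0.4124·-1.7808 = +3.0212 (running +23.3276)
Area = |Σ|/2 = |23.3276|/2 = 11.6638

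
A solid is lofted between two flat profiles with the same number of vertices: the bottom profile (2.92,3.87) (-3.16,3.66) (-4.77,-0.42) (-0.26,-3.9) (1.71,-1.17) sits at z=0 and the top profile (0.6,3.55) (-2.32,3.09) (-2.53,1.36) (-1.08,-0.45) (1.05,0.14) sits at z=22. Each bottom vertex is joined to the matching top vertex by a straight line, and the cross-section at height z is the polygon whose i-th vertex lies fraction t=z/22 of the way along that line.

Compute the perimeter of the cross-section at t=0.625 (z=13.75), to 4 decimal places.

Cross-section at t=0.625: each vertex is (1-t)·p0[i] + t·p1[i].
  v1: (1-0.625)·(2.92,3.87) + 0.625·(0.6,3.55) = (1.4700,3.6700)
  v2: (1-0.625)·(-3.16,3.66) + 0.625·(-2.32,3.09) = (-2.6350,3.3037)
  v3: (1-0.625)·(-4.77,-0.42) + 0.625·(-2.53,1.36) = (-3.3700,0.6925)
  v4: (1-0.625)·(-0.26,-3.9) + 0.625·(-1.08,-0.45) = (-0.7725,-1.7437)
  v5: (1-0.625)·(1.71,-1.17) + 0.625·(1.05,0.14) = (1.2975,-0.3512)
Perimeter = Σ |v_{i+1} − v_i|:
  edge 1→2: √(-4.1050² + -0.3662²) = 4.1213 (running 4.1213)
  edge 2→3: √(-0.7350² + -2.6113²) = 2.7127 (running 6.8340)
  edge 3→4: √(2.5975² + -2.4363²) = 3.5612 (running 10.3953)
  edge 4→5: √(2.0700² + 1.3925²) = 2.4948 (running 12.8900)
  edge 5→1: √(0.1725² + 4.0213²) = 4.0249 (running 16.9150)
Perimeter = 16.9150

Perimeter at t=0.625: 16.9150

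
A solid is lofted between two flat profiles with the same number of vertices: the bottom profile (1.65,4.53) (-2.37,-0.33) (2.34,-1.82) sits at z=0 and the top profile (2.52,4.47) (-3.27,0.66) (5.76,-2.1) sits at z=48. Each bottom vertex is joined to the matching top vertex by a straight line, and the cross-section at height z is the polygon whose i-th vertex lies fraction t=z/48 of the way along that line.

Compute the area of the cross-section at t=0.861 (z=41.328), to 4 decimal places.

Area at t=0.861: 23.8347

Cross-section at t=0.861: each vertex is (1-t)·p0[i] + t·p1[i].
  v1: (1-0.861)·(1.65,4.53) + 0.861·(2.52,4.47) = (2.3991,4.4783)
  v2: (1-0.861)·(-2.37,-0.33) + 0.861·(-3.27,0.66) = (-3.1449,0.5224)
  v3: (1-0.861)·(2.34,-1.82) + 0.861·(5.76,-2.1) = (5.2846,-2.0611)
Shoelace sum Σ(x_i·y_{i+1} − x_{i+1}·y_i):
  i=1: 2.3991·0.5224 − -3.1449·4.4783 = +15.3372 (running +15.3372)
  i=2: -3.1449·-2.0611 − 5.2846·0.5224 = +3.7213 (running +19.0584)
  i=3: 5.2846·4.4783 − 2.3991·-2.0611 = +28.6110 (running +47.6694)
Area = |Σ|/2 = |47.6694|/2 = 23.8347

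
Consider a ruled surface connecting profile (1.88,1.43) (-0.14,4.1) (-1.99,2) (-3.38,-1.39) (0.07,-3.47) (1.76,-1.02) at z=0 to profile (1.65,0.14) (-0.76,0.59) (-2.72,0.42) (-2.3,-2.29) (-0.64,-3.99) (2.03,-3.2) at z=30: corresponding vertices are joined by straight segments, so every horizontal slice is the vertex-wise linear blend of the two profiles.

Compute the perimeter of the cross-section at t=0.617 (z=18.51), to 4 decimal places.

Perimeter at t=0.617: 16.4045

Cross-section at t=0.617: each vertex is (1-t)·p0[i] + t·p1[i].
  v1: (1-0.617)·(1.88,1.43) + 0.617·(1.65,0.14) = (1.7381,0.6341)
  v2: (1-0.617)·(-0.14,4.1) + 0.617·(-0.76,0.59) = (-0.5225,1.9343)
  v3: (1-0.617)·(-1.99,2) + 0.617·(-2.72,0.42) = (-2.4404,1.0251)
  v4: (1-0.617)·(-3.38,-1.39) + 0.617·(-2.3,-2.29) = (-2.7136,-1.9453)
  v5: (1-0.617)·(0.07,-3.47) + 0.617·(-0.64,-3.99) = (-0.3681,-3.7908)
  v6: (1-0.617)·(1.76,-1.02) + 0.617·(2.03,-3.2) = (1.9266,-2.3651)
Perimeter = Σ |v_{i+1} − v_i|:
  edge 1→2: √(-2.2606² + 1.3003²) = 2.6079 (running 2.6079)
  edge 2→3: √(-1.9179² + -0.9092²) = 2.1225 (running 4.7304)
  edge 3→4: √(-0.2732² + -2.9704²) = 2.9830 (running 7.7133)
  edge 4→5: √(2.3456² + -1.8455²) = 2.9846 (running 10.6979)
  edge 5→6: √(2.2947² + 1.4258²) = 2.7015 (running 13.3995)
  edge 6→1: √(-0.1885² + 2.9991²) = 3.0050 (running 16.4045)
Perimeter = 16.4045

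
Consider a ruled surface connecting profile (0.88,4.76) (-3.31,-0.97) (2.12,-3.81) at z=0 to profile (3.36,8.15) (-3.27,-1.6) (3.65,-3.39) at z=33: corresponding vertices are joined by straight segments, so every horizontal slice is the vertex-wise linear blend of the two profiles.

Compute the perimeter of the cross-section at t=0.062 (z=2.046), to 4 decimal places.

Cross-section at t=0.062: each vertex is (1-t)·p0[i] + t·p1[i].
  v1: (1-0.062)·(0.88,4.76) + 0.062·(3.36,8.15) = (1.0338,4.9702)
  v2: (1-0.062)·(-3.31,-0.97) + 0.062·(-3.27,-1.6) = (-3.3075,-1.0091)
  v3: (1-0.062)·(2.12,-3.81) + 0.062·(3.65,-3.39) = (2.2149,-3.7840)
Perimeter = Σ |v_{i+1} − v_i|:
  edge 1→2: √(-4.3413² + -5.9792²) = 7.3890 (running 7.3890)
  edge 2→3: √(5.5224² + -2.7749²) = 6.1804 (running 13.5694)
  edge 3→1: √(-1.1811² + 8.7541²) = 8.8335 (running 22.4029)
Perimeter = 22.4029

Perimeter at t=0.062: 22.4029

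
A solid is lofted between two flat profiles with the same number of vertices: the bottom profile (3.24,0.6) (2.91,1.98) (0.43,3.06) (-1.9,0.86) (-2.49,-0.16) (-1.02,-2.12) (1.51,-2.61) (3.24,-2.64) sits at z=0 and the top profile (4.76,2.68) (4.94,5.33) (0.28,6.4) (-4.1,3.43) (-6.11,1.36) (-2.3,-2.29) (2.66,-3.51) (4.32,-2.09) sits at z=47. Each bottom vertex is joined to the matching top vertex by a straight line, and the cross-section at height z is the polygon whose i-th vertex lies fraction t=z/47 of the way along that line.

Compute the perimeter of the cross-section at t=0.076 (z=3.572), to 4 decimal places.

Cross-section at t=0.076: each vertex is (1-t)·p0[i] + t·p1[i].
  v1: (1-0.076)·(3.24,0.6) + 0.076·(4.76,2.68) = (3.3555,0.7581)
  v2: (1-0.076)·(2.91,1.98) + 0.076·(4.94,5.33) = (3.0643,2.2346)
  v3: (1-0.076)·(0.43,3.06) + 0.076·(0.28,6.4) = (0.4186,3.3138)
  v4: (1-0.076)·(-1.9,0.86) + 0.076·(-4.1,3.43) = (-2.0672,1.0553)
  v5: (1-0.076)·(-2.49,-0.16) + 0.076·(-6.11,1.36) = (-2.7651,-0.0445)
  v6: (1-0.076)·(-1.02,-2.12) + 0.076·(-2.3,-2.29) = (-1.1173,-2.1329)
  v7: (1-0.076)·(1.51,-2.61) + 0.076·(2.66,-3.51) = (1.5974,-2.6784)
  v8: (1-0.076)·(3.24,-2.64) + 0.076·(4.32,-2.09) = (3.3221,-2.5982)
Perimeter = Σ |v_{i+1} − v_i|:
  edge 1→2: √(-0.2912² + 1.4765²) = 1.5050 (running 1.5050)
  edge 2→3: √(-2.6457² + 1.0792²) = 2.8573 (running 4.3623)
  edge 3→4: √(-2.4858² + -2.2585²) = 3.3586 (running 7.7209)
  edge 4→5: √(-0.6979² + -1.0998²) = 1.3026 (running 9.0235)
  edge 5→6: √(1.6478² + -2.0884²) = 2.6603 (running 11.6837)
  edge 6→7: √(2.7147² + -0.5455²) = 2.7689 (running 14.4526)
  edge 7→8: √(1.7247² + 0.0802²) = 1.7265 (running 16.1792)
  edge 8→1: √(0.0334² + 3.3563²) = 3.3564 (running 19.5356)
Perimeter = 19.5356

Perimeter at t=0.076: 19.5356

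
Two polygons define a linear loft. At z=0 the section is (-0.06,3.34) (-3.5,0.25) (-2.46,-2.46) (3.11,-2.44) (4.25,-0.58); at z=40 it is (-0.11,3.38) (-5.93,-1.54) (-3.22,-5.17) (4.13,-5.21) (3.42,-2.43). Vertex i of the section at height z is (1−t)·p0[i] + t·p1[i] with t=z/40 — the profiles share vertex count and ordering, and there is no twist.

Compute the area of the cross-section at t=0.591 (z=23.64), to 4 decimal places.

Cross-section at t=0.591: each vertex is (1-t)·p0[i] + t·p1[i].
  v1: (1-0.591)·(-0.06,3.34) + 0.591·(-0.11,3.38) = (-0.0895,3.3636)
  v2: (1-0.591)·(-3.5,0.25) + 0.591·(-5.93,-1.54) = (-4.9361,-0.8079)
  v3: (1-0.591)·(-2.46,-2.46) + 0.591·(-3.22,-5.17) = (-2.9092,-4.0616)
  v4: (1-0.591)·(3.11,-2.44) + 0.591·(4.13,-5.21) = (3.7128,-4.0771)
  v5: (1-0.591)·(4.25,-0.58) + 0.591·(3.42,-2.43) = (3.7595,-1.6734)
Shoelace sum Σ(x_i·y_{i+1} − x_{i+1}·y_i):
  i=1: -0.0895·-0.8079 − -4.9361·3.3636 = +16.6757 (running +16.6757)
  i=2: -4.9361·-4.0616 − -2.9092·-0.8079 = +17.6984 (running +34.3741)
  i=3: -2.9092·-4.0771 − 3.7128·-4.0616 = +26.9409 (running +61.3149)
  i=4: 3.7128·-1.6734 − 3.7595·-4.0771 = +9.1148 (running +70.4297)
  i=5: 3.7595·3.3636 − -0.0895·-1.6734 = +12.4957 (running +82.9254)
Area = |Σ|/2 = |82.9254|/2 = 41.4627

Area at t=0.591: 41.4627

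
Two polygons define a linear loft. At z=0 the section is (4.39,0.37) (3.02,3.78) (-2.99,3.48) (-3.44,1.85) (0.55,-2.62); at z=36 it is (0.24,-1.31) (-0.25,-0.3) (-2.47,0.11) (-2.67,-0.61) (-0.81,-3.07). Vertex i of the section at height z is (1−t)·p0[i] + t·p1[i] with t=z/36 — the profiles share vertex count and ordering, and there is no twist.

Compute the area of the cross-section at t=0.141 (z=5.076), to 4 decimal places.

Area at t=0.141: 26.5872

Cross-section at t=0.141: each vertex is (1-t)·p0[i] + t·p1[i].
  v1: (1-0.141)·(4.39,0.37) + 0.141·(0.24,-1.31) = (3.8048,0.1331)
  v2: (1-0.141)·(3.02,3.78) + 0.141·(-0.25,-0.3) = (2.5589,3.2047)
  v3: (1-0.141)·(-2.99,3.48) + 0.141·(-2.47,0.11) = (-2.9167,3.0048)
  v4: (1-0.141)·(-3.44,1.85) + 0.141·(-2.67,-0.61) = (-3.3314,1.5031)
  v5: (1-0.141)·(0.55,-2.62) + 0.141·(-0.81,-3.07) = (0.3582,-2.6835)
Shoelace sum Σ(x_i·y_{i+1} − x_{i+1}·y_i):
  i=1: 3.8048·3.2047 − 2.5589·0.1331 = +11.8528 (running +11.8528)
  i=2: 2.5589·3.0048 − -2.9167·3.2047 = +17.0363 (running +28.8891)
  i=3: -2.9167·1.5031 − -3.3314·3.0048 = +5.6262 (running +34.5153)
  i=4: -3.3314·-2.6835 − 0.3582·1.5031 = +8.4012 (running +42.9166)
  i=5: 0.3582·0.1331 − 3.8048·-2.6835 = +10.2578 (running +53.1744)
Area = |Σ|/2 = |53.1744|/2 = 26.5872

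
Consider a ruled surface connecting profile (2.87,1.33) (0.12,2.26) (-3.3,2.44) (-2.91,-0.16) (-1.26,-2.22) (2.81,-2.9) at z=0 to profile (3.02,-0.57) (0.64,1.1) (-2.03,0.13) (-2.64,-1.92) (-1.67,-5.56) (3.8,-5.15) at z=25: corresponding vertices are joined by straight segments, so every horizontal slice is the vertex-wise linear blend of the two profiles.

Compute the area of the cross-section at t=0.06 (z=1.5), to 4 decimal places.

Cross-section at t=0.06: each vertex is (1-t)·p0[i] + t·p1[i].
  v1: (1-0.06)·(2.87,1.33) + 0.06·(3.02,-0.57) = (2.8790,1.2160)
  v2: (1-0.06)·(0.12,2.26) + 0.06·(0.64,1.1) = (0.1512,2.1904)
  v3: (1-0.06)·(-3.3,2.44) + 0.06·(-2.03,0.13) = (-3.2238,2.3014)
  v4: (1-0.06)·(-2.91,-0.16) + 0.06·(-2.64,-1.92) = (-2.8938,-0.2656)
  v5: (1-0.06)·(-1.26,-2.22) + 0.06·(-1.67,-5.56) = (-1.2846,-2.4204)
  v6: (1-0.06)·(2.81,-2.9) + 0.06·(3.8,-5.15) = (2.8694,-3.0350)
Shoelace sum Σ(x_i·y_{i+1} − x_{i+1}·y_i):
  i=1: 2.8790·2.1904 − 0.1512·1.2160 = +6.1223 (running +6.1223)
  i=2: 0.1512·2.3014 − -3.2238·2.1904 = +7.4094 (running +13.5317)
  i=3: -3.2238·-0.2656 − -2.8938·2.3014 = +7.5160 (running +21.0477)
  i=4: -2.8938·-2.4204 − -1.2846·-0.2656 = +6.6630 (running +27.7107)
  i=5: -1.2846·-3.0350 − 2.8694·-2.4204 = +10.8439 (running +38.5545)
  i=6: 2.8694·1.2160 − 2.8790·-3.0350 = +12.2270 (running +50.7815)
Area = |Σ|/2 = |50.7815|/2 = 25.3907

Area at t=0.06: 25.3907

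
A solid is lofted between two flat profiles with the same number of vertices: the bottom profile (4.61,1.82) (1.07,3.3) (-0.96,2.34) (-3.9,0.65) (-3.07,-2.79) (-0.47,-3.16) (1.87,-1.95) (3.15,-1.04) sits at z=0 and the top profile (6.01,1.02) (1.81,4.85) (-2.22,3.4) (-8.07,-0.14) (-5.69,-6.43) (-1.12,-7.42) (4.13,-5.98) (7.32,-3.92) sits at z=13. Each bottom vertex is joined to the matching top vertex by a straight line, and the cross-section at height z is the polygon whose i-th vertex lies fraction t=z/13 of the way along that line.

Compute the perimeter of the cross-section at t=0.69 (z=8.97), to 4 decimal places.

Perimeter at t=0.69: 36.2287

Cross-section at t=0.69: each vertex is (1-t)·p0[i] + t·p1[i].
  v1: (1-0.69)·(4.61,1.82) + 0.69·(6.01,1.02) = (5.5760,1.2680)
  v2: (1-0.69)·(1.07,3.3) + 0.69·(1.81,4.85) = (1.5806,4.3695)
  v3: (1-0.69)·(-0.96,2.34) + 0.69·(-2.22,3.4) = (-1.8294,3.0714)
  v4: (1-0.69)·(-3.9,0.65) + 0.69·(-8.07,-0.14) = (-6.7773,0.1049)
  v5: (1-0.69)·(-3.07,-2.79) + 0.69·(-5.69,-6.43) = (-4.8778,-5.3016)
  v6: (1-0.69)·(-0.47,-3.16) + 0.69·(-1.12,-7.42) = (-0.9185,-6.0994)
  v7: (1-0.69)·(1.87,-1.95) + 0.69·(4.13,-5.98) = (3.4294,-4.7307)
  v8: (1-0.69)·(3.15,-1.04) + 0.69·(7.32,-3.92) = (6.0273,-3.0272)
Perimeter = Σ |v_{i+1} − v_i|:
  edge 1→2: √(-3.9954² + 3.1015²) = 5.0579 (running 5.0579)
  edge 2→3: √(-3.4100² + -1.2981²) = 3.6487 (running 8.7066)
  edge 3→4: √(-4.9479² + -2.9665²) = 5.7690 (running 14.4757)
  edge 4→5: √(1.8995² + -5.4065²) = 5.7305 (running 20.2062)
  edge 5→6: √(3.9593² + -0.7978²) = 4.0389 (running 24.2450)
  edge 6→7: √(4.3479² + 1.3687²) = 4.5582 (running 28.8033)
  edge 7→8: √(2.5979² + 1.7035²) = 3.1066 (running 31.9099)
  edge 8→1: √(-0.4513² + 4.2952²) = 4.3188 (running 36.2287)
Perimeter = 36.2287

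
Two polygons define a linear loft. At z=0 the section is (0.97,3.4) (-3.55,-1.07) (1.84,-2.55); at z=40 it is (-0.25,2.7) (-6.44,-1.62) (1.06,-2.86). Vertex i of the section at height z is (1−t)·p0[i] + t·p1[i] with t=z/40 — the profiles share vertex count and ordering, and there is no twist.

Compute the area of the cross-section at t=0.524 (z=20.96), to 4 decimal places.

Cross-section at t=0.524: each vertex is (1-t)·p0[i] + t·p1[i].
  v1: (1-0.524)·(0.97,3.4) + 0.524·(-0.25,2.7) = (0.3307,3.0332)
  v2: (1-0.524)·(-3.55,-1.07) + 0.524·(-6.44,-1.62) = (-5.0644,-1.3582)
  v3: (1-0.524)·(1.84,-2.55) + 0.524·(1.06,-2.86) = (1.4313,-2.7124)
Shoelace sum Σ(x_i·y_{i+1} − x_{i+1}·y_i):
  i=1: 0.3307·-1.3582 − -5.0644·3.0332 = +14.9120 (running +14.9120)
  i=2: -5.0644·-2.7124 − 1.4313·-1.3582 = +15.6807 (running +30.5928)
  i=3: 1.4313·3.0332 − 0.3307·-2.7124 = +5.2384 (running +35.8312)
Area = |Σ|/2 = |35.8312|/2 = 17.9156

Area at t=0.524: 17.9156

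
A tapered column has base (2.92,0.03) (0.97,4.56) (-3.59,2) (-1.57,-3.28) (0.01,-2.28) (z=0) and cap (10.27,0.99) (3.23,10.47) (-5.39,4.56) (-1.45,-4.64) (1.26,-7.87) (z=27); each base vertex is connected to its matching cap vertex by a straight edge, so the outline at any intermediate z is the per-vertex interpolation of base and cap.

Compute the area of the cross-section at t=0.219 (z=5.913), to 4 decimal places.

Area at t=0.219: 46.9076

Cross-section at t=0.219: each vertex is (1-t)·p0[i] + t·p1[i].
  v1: (1-0.219)·(2.92,0.03) + 0.219·(10.27,0.99) = (4.5297,0.2402)
  v2: (1-0.219)·(0.97,4.56) + 0.219·(3.23,10.47) = (1.4649,5.8543)
  v3: (1-0.219)·(-3.59,2) + 0.219·(-5.39,4.56) = (-3.9842,2.5606)
  v4: (1-0.219)·(-1.57,-3.28) + 0.219·(-1.45,-4.64) = (-1.5437,-3.5778)
  v5: (1-0.219)·(0.01,-2.28) + 0.219·(1.26,-7.87) = (0.2838,-3.5042)
Shoelace sum Σ(x_i·y_{i+1} − x_{i+1}·y_i):
  i=1: 4.5297·5.8543 − 1.4649·0.2402 = +26.1659 (running +26.1659)
  i=2: 1.4649·2.5606 − -3.9842·5.8543 = +27.0758 (running +53.2418)
  i=3: -3.9842·-3.5778 − -1.5437·2.5606 = +18.2077 (running +71.4495)
  i=4: -1.5437·-3.5042 − 0.2838·-3.5778 = +6.4247 (running +77.8743)
  i=5: 0.2838·0.2402 − 4.5297·-3.5042 = +15.9410 (running +93.8153)
Area = |Σ|/2 = |93.8153|/2 = 46.9076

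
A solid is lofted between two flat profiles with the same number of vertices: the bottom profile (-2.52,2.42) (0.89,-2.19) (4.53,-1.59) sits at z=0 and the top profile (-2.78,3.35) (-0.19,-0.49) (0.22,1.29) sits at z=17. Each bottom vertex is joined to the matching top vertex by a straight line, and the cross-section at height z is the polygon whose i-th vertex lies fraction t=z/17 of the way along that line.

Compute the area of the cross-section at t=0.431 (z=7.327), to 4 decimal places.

Cross-section at t=0.431: each vertex is (1-t)·p0[i] + t·p1[i].
  v1: (1-0.431)·(-2.52,2.42) + 0.431·(-2.78,3.35) = (-2.6321,2.8208)
  v2: (1-0.431)·(0.89,-2.19) + 0.431·(-0.19,-0.49) = (0.4245,-1.4573)
  v3: (1-0.431)·(4.53,-1.59) + 0.431·(0.22,1.29) = (2.6724,-0.3487)
Shoelace sum Σ(x_i·y_{i+1} − x_{i+1}·y_i):
  i=1: -2.6321·-1.4573 − 0.4245·2.8208 = +2.6382 (running +2.6382)
  i=2: 0.4245·-0.3487 − 2.6724·-1.4573 = +3.7464 (running +6.3846)
  i=3: 2.6724·2.8208 − -2.6321·-0.3487 = +6.6205 (running +13.0051)
Area = |Σ|/2 = |13.0051|/2 = 6.5026

Area at t=0.431: 6.5026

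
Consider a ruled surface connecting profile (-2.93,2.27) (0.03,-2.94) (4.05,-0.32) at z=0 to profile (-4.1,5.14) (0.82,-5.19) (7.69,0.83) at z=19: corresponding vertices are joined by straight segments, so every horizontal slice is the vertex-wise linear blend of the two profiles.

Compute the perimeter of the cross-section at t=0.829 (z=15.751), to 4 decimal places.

Perimeter at t=0.829: 30.5726

Cross-section at t=0.829: each vertex is (1-t)·p0[i] + t·p1[i].
  v1: (1-0.829)·(-2.93,2.27) + 0.829·(-4.1,5.14) = (-3.8999,4.6492)
  v2: (1-0.829)·(0.03,-2.94) + 0.829·(0.82,-5.19) = (0.6849,-4.8053)
  v3: (1-0.829)·(4.05,-0.32) + 0.829·(7.69,0.83) = (7.0676,0.6333)
Perimeter = Σ |v_{i+1} − v_i|:
  edge 1→2: √(4.5848² + -9.4545²) = 10.5075 (running 10.5075)
  edge 2→3: √(6.3826² + 5.4386²) = 8.3855 (running 18.8930)
  edge 3→1: √(-10.9675² + 4.0159²) = 11.6796 (running 30.5726)
Perimeter = 30.5726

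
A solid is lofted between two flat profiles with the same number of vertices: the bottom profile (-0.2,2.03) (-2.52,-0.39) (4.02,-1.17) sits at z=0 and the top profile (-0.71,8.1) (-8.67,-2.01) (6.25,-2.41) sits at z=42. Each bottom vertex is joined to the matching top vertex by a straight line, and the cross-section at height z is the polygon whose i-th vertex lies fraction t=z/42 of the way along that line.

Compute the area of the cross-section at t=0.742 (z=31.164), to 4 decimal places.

Area at t=0.742: 53.4553

Cross-section at t=0.742: each vertex is (1-t)·p0[i] + t·p1[i].
  v1: (1-0.742)·(-0.2,2.03) + 0.742·(-0.71,8.1) = (-0.5784,6.5339)
  v2: (1-0.742)·(-2.52,-0.39) + 0.742·(-8.67,-2.01) = (-7.0833,-1.5920)
  v3: (1-0.742)·(4.02,-1.17) + 0.742·(6.25,-2.41) = (5.6747,-2.0901)
Shoelace sum Σ(x_i·y_{i+1} − x_{i+1}·y_i):
  i=1: -0.5784·-1.5920 − -7.0833·6.5339 = +47.2027 (running +47.2027)
  i=2: -7.0833·-2.0901 − 5.6747·-1.5920 = +23.8389 (running +71.0417)
  i=3: 5.6747·6.5339 − -0.5784·-2.0901 = +35.8689 (running +106.9106)
Area = |Σ|/2 = |106.9106|/2 = 53.4553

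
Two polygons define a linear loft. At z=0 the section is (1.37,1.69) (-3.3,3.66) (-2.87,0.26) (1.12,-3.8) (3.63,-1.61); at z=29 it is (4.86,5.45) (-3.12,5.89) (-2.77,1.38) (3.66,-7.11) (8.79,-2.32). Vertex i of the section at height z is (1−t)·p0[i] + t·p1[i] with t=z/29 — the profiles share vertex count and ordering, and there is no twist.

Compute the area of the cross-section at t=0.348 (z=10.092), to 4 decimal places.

Area at t=0.348: 44.2988

Cross-section at t=0.348: each vertex is (1-t)·p0[i] + t·p1[i].
  v1: (1-0.348)·(1.37,1.69) + 0.348·(4.86,5.45) = (2.5845,2.9985)
  v2: (1-0.348)·(-3.3,3.66) + 0.348·(-3.12,5.89) = (-3.2374,4.4360)
  v3: (1-0.348)·(-2.87,0.26) + 0.348·(-2.77,1.38) = (-2.8352,0.6498)
  v4: (1-0.348)·(1.12,-3.8) + 0.348·(3.66,-7.11) = (2.0039,-4.9519)
  v5: (1-0.348)·(3.63,-1.61) + 0.348·(8.79,-2.32) = (5.4257,-1.8571)
Shoelace sum Σ(x_i·y_{i+1} − x_{i+1}·y_i):
  i=1: 2.5845·4.4360 − -3.2374·2.9985 = +21.1722 (running +21.1722)
  i=2: -3.2374·0.6498 − -2.8352·4.4360 = +10.4736 (running +31.6457)
  i=3: -2.8352·-4.9519 − 2.0039·0.6498 = +12.7375 (running +44.3833)
  i=4: 2.0039·-1.8571 − 5.4257·-4.9519 = +23.1459 (running +67.5291)
  i=5: 5.4257·2.9985 − 2.5845·-1.8571 = +21.0685 (running +88.5976)
Area = |Σ|/2 = |88.5976|/2 = 44.2988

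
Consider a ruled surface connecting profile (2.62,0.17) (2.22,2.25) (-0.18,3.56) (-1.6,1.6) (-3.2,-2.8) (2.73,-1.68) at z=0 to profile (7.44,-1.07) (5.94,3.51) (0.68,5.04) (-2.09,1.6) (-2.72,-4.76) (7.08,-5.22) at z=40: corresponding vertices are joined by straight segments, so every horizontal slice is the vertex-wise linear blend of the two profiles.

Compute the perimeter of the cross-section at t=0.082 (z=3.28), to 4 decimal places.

Cross-section at t=0.082: each vertex is (1-t)·p0[i] + t·p1[i].
  v1: (1-0.082)·(2.62,0.17) + 0.082·(7.44,-1.07) = (3.0152,0.0683)
  v2: (1-0.082)·(2.22,2.25) + 0.082·(5.94,3.51) = (2.5250,2.3533)
  v3: (1-0.082)·(-0.18,3.56) + 0.082·(0.68,5.04) = (-0.1095,3.6814)
  v4: (1-0.082)·(-1.6,1.6) + 0.082·(-2.09,1.6) = (-1.6402,1.6000)
  v5: (1-0.082)·(-3.2,-2.8) + 0.082·(-2.72,-4.76) = (-3.1606,-2.9607)
  v6: (1-0.082)·(2.73,-1.68) + 0.082·(7.08,-5.22) = (3.0867,-1.9703)
Perimeter = Σ |v_{i+1} − v_i|:
  edge 1→2: √(-0.4902² + 2.2850²) = 2.3370 (running 2.3370)
  edge 2→3: √(-2.6345² + 1.3280²) = 2.9503 (running 5.2873)
  edge 3→4: √(-1.5307² + -2.0814²) = 2.5836 (running 7.8709)
  edge 4→5: √(-1.5205² + -4.5607²) = 4.8075 (running 12.6784)
  edge 5→6: √(6.2473² + 0.9904²) = 6.3254 (running 19.0038)
  edge 6→1: √(-0.0715² + 2.0386²) = 2.0399 (running 21.0436)
Perimeter = 21.0436

Perimeter at t=0.082: 21.0436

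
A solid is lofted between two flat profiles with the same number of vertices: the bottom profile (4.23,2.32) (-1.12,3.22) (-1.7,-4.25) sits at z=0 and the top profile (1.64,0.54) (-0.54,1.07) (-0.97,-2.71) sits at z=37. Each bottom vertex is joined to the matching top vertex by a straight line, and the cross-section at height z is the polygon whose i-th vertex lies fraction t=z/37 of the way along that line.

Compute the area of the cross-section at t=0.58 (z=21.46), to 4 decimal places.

Cross-section at t=0.58: each vertex is (1-t)·p0[i] + t·p1[i].
  v1: (1-0.58)·(4.23,2.32) + 0.58·(1.64,0.54) = (2.7278,1.2876)
  v2: (1-0.58)·(-1.12,3.22) + 0.58·(-0.54,1.07) = (-0.7836,1.9730)
  v3: (1-0.58)·(-1.7,-4.25) + 0.58·(-0.97,-2.71) = (-1.2766,-3.3568)
Shoelace sum Σ(x_i·y_{i+1} − x_{i+1}·y_i):
  i=1: 2.7278·1.9730 − -0.7836·1.2876 = +6.3909 (running +6.3909)
  i=2: -0.7836·-3.3568 − -1.2766·1.9730 = +5.1491 (running +11.5400)
  i=3: -1.2766·1.2876 − 2.7278·-3.3568 = +7.5129 (running +19.0530)
Area = |Σ|/2 = |19.0530|/2 = 9.5265

Area at t=0.58: 9.5265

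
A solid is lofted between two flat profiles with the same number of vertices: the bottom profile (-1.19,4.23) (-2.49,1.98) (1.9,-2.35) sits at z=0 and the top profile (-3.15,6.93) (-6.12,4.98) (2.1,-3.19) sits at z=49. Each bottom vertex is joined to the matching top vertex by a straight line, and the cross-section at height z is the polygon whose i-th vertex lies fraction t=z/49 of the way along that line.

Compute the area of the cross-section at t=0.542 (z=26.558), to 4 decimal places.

Area at t=0.542: 13.8173

Cross-section at t=0.542: each vertex is (1-t)·p0[i] + t·p1[i].
  v1: (1-0.542)·(-1.19,4.23) + 0.542·(-3.15,6.93) = (-2.2523,5.6934)
  v2: (1-0.542)·(-2.49,1.98) + 0.542·(-6.12,4.98) = (-4.4575,3.6060)
  v3: (1-0.542)·(1.9,-2.35) + 0.542·(2.1,-3.19) = (2.0084,-2.8053)
Shoelace sum Σ(x_i·y_{i+1} − x_{i+1}·y_i):
  i=1: -2.2523·3.6060 − -4.4575·5.6934 = +17.2562 (running +17.2562)
  i=2: -4.4575·-2.8053 − 2.0084·3.6060 = +5.2621 (running +22.5184)
  i=3: 2.0084·5.6934 − -2.2523·-2.8053 = +5.1162 (running +27.6346)
Area = |Σ|/2 = |27.6346|/2 = 13.8173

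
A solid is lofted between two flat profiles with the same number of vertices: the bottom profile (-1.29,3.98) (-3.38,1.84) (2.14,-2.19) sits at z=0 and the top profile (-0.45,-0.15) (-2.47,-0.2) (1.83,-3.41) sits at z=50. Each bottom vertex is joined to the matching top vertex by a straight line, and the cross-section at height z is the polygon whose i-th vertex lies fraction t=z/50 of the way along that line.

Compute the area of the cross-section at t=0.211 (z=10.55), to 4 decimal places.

Cross-section at t=0.211: each vertex is (1-t)·p0[i] + t·p1[i].
  v1: (1-0.211)·(-1.29,3.98) + 0.211·(-0.45,-0.15) = (-1.1128,3.1086)
  v2: (1-0.211)·(-3.38,1.84) + 0.211·(-2.47,-0.2) = (-3.1880,1.4096)
  v3: (1-0.211)·(2.14,-2.19) + 0.211·(1.83,-3.41) = (2.0746,-2.4474)
Shoelace sum Σ(x_i·y_{i+1} − x_{i+1}·y_i):
  i=1: -1.1128·1.4096 − -3.1880·3.1086 = +8.3416 (running +8.3416)
  i=2: -3.1880·-2.4474 − 2.0746·1.4096 = +4.8781 (running +13.2197)
  i=3: 2.0746·3.1086 − -1.1128·-2.4474 = +3.7256 (running +16.9453)
Area = |Σ|/2 = |16.9453|/2 = 8.4726

Area at t=0.211: 8.4726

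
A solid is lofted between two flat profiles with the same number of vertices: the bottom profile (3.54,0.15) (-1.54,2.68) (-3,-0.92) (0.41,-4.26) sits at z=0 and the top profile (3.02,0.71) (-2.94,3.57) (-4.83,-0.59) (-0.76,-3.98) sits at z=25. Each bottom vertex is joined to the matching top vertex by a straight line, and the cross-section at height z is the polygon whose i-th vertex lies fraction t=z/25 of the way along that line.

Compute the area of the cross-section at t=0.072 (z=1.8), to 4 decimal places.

Cross-section at t=0.072: each vertex is (1-t)·p0[i] + t·p1[i].
  v1: (1-0.072)·(3.54,0.15) + 0.072·(3.02,0.71) = (3.5026,0.1903)
  v2: (1-0.072)·(-1.54,2.68) + 0.072·(-2.94,3.57) = (-1.6408,2.7441)
  v3: (1-0.072)·(-3,-0.92) + 0.072·(-4.83,-0.59) = (-3.1318,-0.8962)
  v4: (1-0.072)·(0.41,-4.26) + 0.072·(-0.76,-3.98) = (0.3258,-4.2398)
Shoelace sum Σ(x_i·y_{i+1} − x_{i+1}·y_i):
  i=1: 3.5026·2.7441 − -1.6408·0.1903 = +9.9236 (running +9.9236)
  i=2: -1.6408·-0.8962 − -3.1318·2.7441 = +10.0644 (running +19.9879)
  i=3: -3.1318·-4.2398 − 0.3258·-0.8962 = +13.5701 (running +33.5581)
  i=4: 0.3258·0.1903 − 3.5026·-4.2398 = +14.9123 (running +48.4703)
Area = |Σ|/2 = |48.4703|/2 = 24.2352

Area at t=0.072: 24.2352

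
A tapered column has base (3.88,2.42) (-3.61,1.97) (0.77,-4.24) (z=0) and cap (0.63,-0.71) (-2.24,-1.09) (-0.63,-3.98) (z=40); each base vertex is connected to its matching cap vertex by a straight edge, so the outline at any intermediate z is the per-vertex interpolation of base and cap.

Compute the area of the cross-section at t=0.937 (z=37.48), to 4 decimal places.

Cross-section at t=0.937: each vertex is (1-t)·p0[i] + t·p1[i].
  v1: (1-0.937)·(3.88,2.42) + 0.937·(0.63,-0.71) = (0.8347,-0.5128)
  v2: (1-0.937)·(-3.61,1.97) + 0.937·(-2.24,-1.09) = (-2.3263,-0.8972)
  v3: (1-0.937)·(0.77,-4.24) + 0.937·(-0.63,-3.98) = (-0.5418,-3.9964)
Shoelace sum Σ(x_i·y_{i+1} − x_{i+1}·y_i):
  i=1: 0.8347·-0.8972 − -2.3263·-0.5128 = -1.9419 (running -1.9419)
  i=2: -2.3263·-3.9964 − -0.5418·-0.8972 = +8.8107 (running +6.8688)
  i=3: -0.5418·-0.5128 − 0.8347·-3.9964 = +3.6138 (running +10.4826)
Area = |Σ|/2 = |10.4826|/2 = 5.2413

Area at t=0.937: 5.2413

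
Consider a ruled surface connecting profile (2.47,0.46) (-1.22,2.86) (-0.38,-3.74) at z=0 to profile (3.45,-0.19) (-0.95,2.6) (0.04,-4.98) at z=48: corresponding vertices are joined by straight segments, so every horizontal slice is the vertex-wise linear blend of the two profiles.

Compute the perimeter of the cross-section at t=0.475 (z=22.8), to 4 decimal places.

Perimeter at t=0.475: 17.3669

Cross-section at t=0.475: each vertex is (1-t)·p0[i] + t·p1[i].
  v1: (1-0.475)·(2.47,0.46) + 0.475·(3.45,-0.19) = (2.9355,0.1513)
  v2: (1-0.475)·(-1.22,2.86) + 0.475·(-0.95,2.6) = (-1.0917,2.7365)
  v3: (1-0.475)·(-0.38,-3.74) + 0.475·(0.04,-4.98) = (-0.1805,-4.3290)
Perimeter = Σ |v_{i+1} − v_i|:
  edge 1→2: √(-4.0273² + 2.5852²) = 4.7856 (running 4.7856)
  edge 2→3: √(0.9113² + -7.0655²) = 7.1240 (running 11.9097)
  edge 3→1: √(3.1160² + 4.4803²) = 5.4573 (running 17.3669)
Perimeter = 17.3669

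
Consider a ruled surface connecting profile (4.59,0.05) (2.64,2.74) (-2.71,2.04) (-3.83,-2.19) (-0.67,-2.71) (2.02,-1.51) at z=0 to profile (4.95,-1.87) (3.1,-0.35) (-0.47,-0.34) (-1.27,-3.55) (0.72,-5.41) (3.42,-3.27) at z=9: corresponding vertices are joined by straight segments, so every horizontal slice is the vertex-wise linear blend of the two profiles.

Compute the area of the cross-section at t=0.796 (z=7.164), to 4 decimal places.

Area at t=0.796: 21.7311

Cross-section at t=0.796: each vertex is (1-t)·p0[i] + t·p1[i].
  v1: (1-0.796)·(4.59,0.05) + 0.796·(4.95,-1.87) = (4.8766,-1.4783)
  v2: (1-0.796)·(2.64,2.74) + 0.796·(3.1,-0.35) = (3.0062,0.2804)
  v3: (1-0.796)·(-2.71,2.04) + 0.796·(-0.47,-0.34) = (-0.9270,0.1455)
  v4: (1-0.796)·(-3.83,-2.19) + 0.796·(-1.27,-3.55) = (-1.7922,-3.2726)
  v5: (1-0.796)·(-0.67,-2.71) + 0.796·(0.72,-5.41) = (0.4364,-4.8592)
  v6: (1-0.796)·(2.02,-1.51) + 0.796·(3.42,-3.27) = (3.1344,-2.9110)
Shoelace sum Σ(x_i·y_{i+1} − x_{i+1}·y_i):
  i=1: 4.8766·0.2804 − 3.0062·-1.4783 = +5.8113 (running +5.8113)
  i=2: 3.0062·0.1455 − -0.9270·0.2804 = +0.6973 (running +6.5086)
  i=3: -0.9270·-3.2726 − -1.7922·0.1455 = +3.2943 (running +9.8029)
  i=4: -1.7922·-4.8592 − 0.4364·-3.2726 = +10.1371 (running +19.9401)
  i=5: 0.4364·-2.9110 − 3.1344·-4.8592 = +13.9602 (running +33.9003)
  i=6: 3.1344·-1.4783 − 4.8766·-2.9110 = +9.5618 (running +43.4621)
Area = |Σ|/2 = |43.4621|/2 = 21.7311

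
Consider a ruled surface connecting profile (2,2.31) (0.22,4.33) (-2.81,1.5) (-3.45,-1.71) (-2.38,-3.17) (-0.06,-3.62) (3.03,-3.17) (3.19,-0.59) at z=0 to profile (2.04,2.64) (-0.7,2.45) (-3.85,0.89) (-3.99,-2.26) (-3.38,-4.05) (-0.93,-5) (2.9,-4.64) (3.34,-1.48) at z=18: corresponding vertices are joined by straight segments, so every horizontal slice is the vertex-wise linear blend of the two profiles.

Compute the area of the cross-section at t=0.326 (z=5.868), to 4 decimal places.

Cross-section at t=0.326: each vertex is (1-t)·p0[i] + t·p1[i].
  v1: (1-0.326)·(2,2.31) + 0.326·(2.04,2.64) = (2.0130,2.4176)
  v2: (1-0.326)·(0.22,4.33) + 0.326·(-0.7,2.45) = (-0.0799,3.7171)
  v3: (1-0.326)·(-2.81,1.5) + 0.326·(-3.85,0.89) = (-3.1490,1.3011)
  v4: (1-0.326)·(-3.45,-1.71) + 0.326·(-3.99,-2.26) = (-3.6260,-1.8893)
  v5: (1-0.326)·(-2.38,-3.17) + 0.326·(-3.38,-4.05) = (-2.7060,-3.4569)
  v6: (1-0.326)·(-0.06,-3.62) + 0.326·(-0.93,-5) = (-0.3436,-4.0699)
  v7: (1-0.326)·(3.03,-3.17) + 0.326·(2.9,-4.64) = (2.9876,-3.6492)
  v8: (1-0.326)·(3.19,-0.59) + 0.326·(3.34,-1.48) = (3.2389,-0.8801)
Shoelace sum Σ(x_i·y_{i+1} − x_{i+1}·y_i):
  i=1: 2.0130·3.7171 − -0.0799·2.4176 = +7.6759 (running +7.6759)
  i=2: -0.0799·1.3011 − -3.1490·3.7171 = +11.6014 (running +19.2773)
  i=3: -3.1490·-1.8893 − -3.6260·1.3011 = +10.6675 (running +29.9448)
  i=4: -3.6260·-3.4569 − -2.7060·-1.8893 = +7.4223 (running +37.3671)
  i=5: -2.7060·-4.0699 − -0.3436·-3.4569 = +9.8252 (running +47.1923)
  i=6: -0.3436·-3.6492 − 2.9876·-4.0699 = +13.4132 (running +60.6055)
  i=7: 2.9876·-0.8801 − 3.2389·-3.6492 = +9.1899 (running +69.7955)
  i=8: 3.2389·2.4176 − 2.0130·-0.8801 = +9.6021 (running +79.3975)
Area = |Σ|/2 = |79.3975|/2 = 39.6988

Area at t=0.326: 39.6988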